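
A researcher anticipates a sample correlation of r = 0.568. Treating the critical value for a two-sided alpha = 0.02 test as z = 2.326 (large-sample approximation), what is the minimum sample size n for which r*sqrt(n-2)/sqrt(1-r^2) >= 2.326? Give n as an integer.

Need r·√(n−2)/√(1−r²) ≥ 2.326
√(n−2) ≥ 2.326·√(1−0.322624) / 0.568 = 2.326·0.823029 / 0.568 = 3.3704
n−2 ≥ 11.3596  ⇒  n ≥ 13.3596
Smallest integer n = 14

14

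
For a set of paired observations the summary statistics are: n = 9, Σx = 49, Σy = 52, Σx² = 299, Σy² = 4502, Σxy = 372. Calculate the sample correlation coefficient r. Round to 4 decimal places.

S_xy = nΣxy − ΣxΣy = 9·372 − 49·52 = 3348 − 2548 = 800
S_xx = nΣx² − (Σx)² = 9·299 − 49² = 2691 − 2401 = 290
S_yy = nΣy² − (Σy)² = 9·4502 − 52² = 40518 − 2704 = 37814
r = S_xy / √(S_xx·S_yy) = 800 / √(290·37814) = 800 / √10966060 = 800 / 3311.5042 = 0.2416

0.2416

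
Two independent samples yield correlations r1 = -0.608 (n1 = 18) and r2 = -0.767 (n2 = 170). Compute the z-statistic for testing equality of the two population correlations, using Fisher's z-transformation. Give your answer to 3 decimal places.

Fisher z-transforms: z1 = atanh(-0.608) = -0.705742, z2 = atanh(-0.767) = -1.013000; difference d = 0.307258
Var(d) = 1/15 + 1/167 = 0.0666667 + 0.0059880 = 0.0726547
z = d/√Var(d) = 0.307258 / √0.0726547 = 0.307258 / 0.269545 = 1.140

1.140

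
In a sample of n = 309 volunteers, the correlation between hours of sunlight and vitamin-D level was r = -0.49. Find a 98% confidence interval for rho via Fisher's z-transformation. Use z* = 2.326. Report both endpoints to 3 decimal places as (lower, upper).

(-0.584, -0.383)

Fisher z: z_r = atanh(r) = ½·ln((1+(-0.49))/(1−(-0.49))) = -0.536060
SE(z) = 1/√(n−3) = 1/√306 = 0.057166
98% ⇒ z* = 2.326; margin = 2.326·0.057166 = 0.132968
CI on z-scale: (-0.669028, -0.403092)
Back-transform: tanh(-0.669028) = -0.584340, tanh(-0.403092) = -0.382591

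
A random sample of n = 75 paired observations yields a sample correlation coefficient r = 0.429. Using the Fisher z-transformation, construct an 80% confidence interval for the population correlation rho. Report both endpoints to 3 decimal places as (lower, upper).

(0.298, 0.544)

z_r = atanh(0.429) = 0.458670;  SE = 1/√(n−3) = 1/√72 = 0.117851
z-limits: 0.458670 ± 1.282·0.117851 = 0.458670 ± 0.151085 = [0.307585, 0.609755]
ρ-limits: (tanh 0.307585, tanh 0.609755) = (0.298, 0.544)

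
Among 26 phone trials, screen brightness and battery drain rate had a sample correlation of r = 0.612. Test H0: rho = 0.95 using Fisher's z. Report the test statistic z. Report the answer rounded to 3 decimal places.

-5.370

Fisher z: atanh(0.612) = 0.712113, atanh(0.95) = 1.831781
z = (z_r − z_0)·√(n−3) = (0.712113 − 1.831781)·√23 = -1.119668 · 4.795832 = -5.370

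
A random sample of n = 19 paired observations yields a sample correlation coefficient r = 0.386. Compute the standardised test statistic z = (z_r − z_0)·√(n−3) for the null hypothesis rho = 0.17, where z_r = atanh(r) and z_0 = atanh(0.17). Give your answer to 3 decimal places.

0.942

z_r = atanh(0.386) = 0.407091,  z_0 = atanh(0.17) = 0.171667
SE = 1/√(n−3) = 1/√16 = 0.250000
z = (z_r − z_0)/SE = (0.407091 − 0.171667) / 0.250000 = 0.235424 / 0.250000 = 0.942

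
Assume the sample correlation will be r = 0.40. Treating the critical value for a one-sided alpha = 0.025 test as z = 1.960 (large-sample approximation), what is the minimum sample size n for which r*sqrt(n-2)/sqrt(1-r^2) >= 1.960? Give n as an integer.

23

Need r·√(n−2)/√(1−r²) ≥ 1.960
√(n−2) ≥ 1.960·√(1−0.1600) / 0.40 = 1.960·0.916515 / 0.40 = 4.4909
n−2 ≥ 20.1682  ⇒  n ≥ 22.1682
Smallest integer n = 23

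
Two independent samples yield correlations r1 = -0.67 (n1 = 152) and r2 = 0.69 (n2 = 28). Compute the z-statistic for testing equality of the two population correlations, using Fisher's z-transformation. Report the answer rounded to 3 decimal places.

Fisher z-transforms: z1 = atanh(-0.67) = -0.810743, z2 = atanh(0.69) = 0.847956; difference d = -1.658699
Var(d) = 1/149 + 1/25 = 0.0067114 + 0.0400000 = 0.0467114
z = d/√Var(d) = -1.658699 / √0.0467114 = -1.658699 / 0.216128 = -7.675

-7.675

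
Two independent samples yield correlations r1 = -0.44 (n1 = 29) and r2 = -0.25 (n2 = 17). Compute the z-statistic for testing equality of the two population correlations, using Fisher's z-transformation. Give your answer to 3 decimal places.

z1 = atanh(-0.44) = -0.472231,  z2 = atanh(-0.25) = -0.255413
SE = √(1/(n1−3) + 1/(n2−3)) = √(1/26 + 1/14) = √(0.0384615 + 0.0714286) = √0.1098901 = 0.331497
z = (z1 − z2)/SE = (-0.472231 − (-0.255413)) / 0.331497 = -0.216818 / 0.331497 = -0.654

-0.654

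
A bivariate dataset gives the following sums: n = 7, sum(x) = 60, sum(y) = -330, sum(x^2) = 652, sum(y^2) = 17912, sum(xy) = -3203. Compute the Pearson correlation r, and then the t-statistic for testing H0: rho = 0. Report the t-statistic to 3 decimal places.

-1.951

Numerator: nΣxy − (Σx)(Σy) = 7·(-3203) − (60)(-330) = -2621
Denominator: √[(nΣx²−(Σx)²)(nΣy²−(Σy)²)]
  nΣx²−(Σx)² = 7·652 − 3600 = 964;  nΣy²−(Σy)² = 7·17912 − 108900 = 16484
  √(964·16484) = √15890576 = 3986.2985
r = -2621 / 3986.2985 = -0.6575
t = r·√(n−2)/√(1−r²) = -0.6575·√5 / √(1−0.432306) = -1.470215 / 0.753455 = -1.951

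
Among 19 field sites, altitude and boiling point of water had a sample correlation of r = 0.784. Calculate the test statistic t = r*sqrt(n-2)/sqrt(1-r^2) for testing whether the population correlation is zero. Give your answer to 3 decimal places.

t = r·√(n−2) / √(1−r²) with r = 0.784, n = 19
  = 0.784·√17 / √(1 − 0.614656)
  = 0.784·4.123106 / 0.620761
  = 3.232515 / 0.620761 = 5.207

5.207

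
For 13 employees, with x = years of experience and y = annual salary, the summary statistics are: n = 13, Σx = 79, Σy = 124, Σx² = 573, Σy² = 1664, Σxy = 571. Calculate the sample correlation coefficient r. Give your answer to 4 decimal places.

S_xy = nΣxy − ΣxΣy = 13·571 − 79·124 = 7423 − 9796 = -2373
S_xx = nΣx² − (Σx)² = 13·573 − 79² = 7449 − 6241 = 1208
S_yy = nΣy² − (Σy)² = 13·1664 − 124² = 21632 − 15376 = 6256
r = S_xy / √(S_xx·S_yy) = -2373 / √(1208·6256) = -2373 / √7557248 = -2373 / 2749.0449 = -0.8632

-0.8632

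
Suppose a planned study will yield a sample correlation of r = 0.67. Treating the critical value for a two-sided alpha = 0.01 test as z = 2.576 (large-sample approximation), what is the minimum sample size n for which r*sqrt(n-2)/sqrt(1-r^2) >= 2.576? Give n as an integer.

r√(n−2)/√(1−r²) ≥ 2.576  ⇔  n−2 ≥ (2.576)²·(1−r²)/r²
(1−r²)/r² = (1−0.4489)/0.4489 = 1.2277
n ≥ 2 + 6.635776·1.2277 = 2 + 8.1467 = 10.1467
⌈10.1467⌉ = 11

11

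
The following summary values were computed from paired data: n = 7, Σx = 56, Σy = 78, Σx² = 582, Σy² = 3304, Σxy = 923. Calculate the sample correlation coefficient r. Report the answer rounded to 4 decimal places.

S_xy = nΣxy − ΣxΣy = 7·923 − 56·78 = 6461 − 4368 = 2093
S_xx = nΣx² − (Σx)² = 7·582 − 56² = 4074 − 3136 = 938
S_yy = nΣy² − (Σy)² = 7·3304 − 78² = 23128 − 6084 = 17044
r = S_xy / √(S_xx·S_yy) = 2093 / √(938·17044) = 2093 / √15987272 = 2093 / 3998.4087 = 0.5235

0.5235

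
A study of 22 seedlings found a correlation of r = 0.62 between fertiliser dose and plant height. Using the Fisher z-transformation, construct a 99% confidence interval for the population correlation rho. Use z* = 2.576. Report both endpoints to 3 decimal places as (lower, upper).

z_r = atanh(0.62) = 0.725005;  SE = 1/√(n−3) = 1/√19 = 0.229416
z-limits: 0.725005 ± 2.576·0.229416 = 0.725005 ± 0.590976 = [0.134029, 1.315981]
ρ-limits: (tanh 0.134029, tanh 1.315981) = (0.133, 0.866)

(0.133, 0.866)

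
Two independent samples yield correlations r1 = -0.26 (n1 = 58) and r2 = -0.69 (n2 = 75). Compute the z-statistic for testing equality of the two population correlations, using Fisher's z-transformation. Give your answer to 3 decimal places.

Fisher z-transforms: z1 = atanh(-0.26) = -0.266108, z2 = atanh(-0.69) = -0.847956; difference d = 0.581848
Var(d) = 1/55 + 1/72 = 0.0181818 + 0.0138889 = 0.0320707
z = d/√Var(d) = 0.581848 / √0.0320707 = 0.581848 / 0.179083 = 3.249

3.249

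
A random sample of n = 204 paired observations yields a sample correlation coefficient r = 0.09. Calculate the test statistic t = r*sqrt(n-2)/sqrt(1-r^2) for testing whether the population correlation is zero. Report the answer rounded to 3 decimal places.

1.284

t = r·√(n−2) / √(1−r²) with r = 0.09, n = 204
  = 0.09·√202 / √(1 − 0.0081)
  = 0.09·14.212670 / 0.995942
  = 1.279140 / 0.995942 = 1.284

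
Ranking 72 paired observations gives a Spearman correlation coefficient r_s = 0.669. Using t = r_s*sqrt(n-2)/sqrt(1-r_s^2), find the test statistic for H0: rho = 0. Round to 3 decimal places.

1 − r_s² = 1 − 0.447561 = 0.552439;  √(1−r_s²) = 0.743262
√(n−2) = √70 = 8.366600
t = r_s·√(n−2)/√(1−r_s²) = 0.669 · 8.366600 / 0.743262 = 7.531

7.531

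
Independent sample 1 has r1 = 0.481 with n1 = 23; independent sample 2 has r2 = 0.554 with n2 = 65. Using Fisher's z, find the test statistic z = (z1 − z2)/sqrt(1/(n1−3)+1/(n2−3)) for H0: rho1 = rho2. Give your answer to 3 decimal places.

-0.388

z1 = atanh(0.481) = 0.524284,  z2 = atanh(0.554) = 0.624134
SE = √(1/(n1−3) + 1/(n2−3)) = √(1/20 + 1/62) = √(0.0500000 + 0.0161290) = √0.0661290 = 0.257156
z = (z1 − z2)/SE = (0.524284 − 0.624134) / 0.257156 = -0.099850 / 0.257156 = -0.388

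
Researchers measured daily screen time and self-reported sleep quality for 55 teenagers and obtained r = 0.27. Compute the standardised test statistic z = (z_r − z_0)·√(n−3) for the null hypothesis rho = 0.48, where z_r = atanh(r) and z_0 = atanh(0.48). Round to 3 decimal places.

-1.775

z_r = atanh(0.27) = 0.276864,  z_0 = atanh(0.48) = 0.522984
SE = 1/√(n−3) = 1/√52 = 0.138675
z = (z_r − z_0)/SE = (0.276864 − 0.522984) / 0.138675 = -0.246120 / 0.138675 = -1.775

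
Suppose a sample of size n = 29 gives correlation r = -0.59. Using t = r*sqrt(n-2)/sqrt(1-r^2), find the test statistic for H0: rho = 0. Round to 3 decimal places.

1 − r² = 1 − 0.3481 = 0.6519;  √(1−r²) = 0.807403
√(n−2) = √27 = 5.196152
t = r·√(n−2)/√(1−r²) = -0.59 · 5.196152 / 0.807403 = -3.797

-3.797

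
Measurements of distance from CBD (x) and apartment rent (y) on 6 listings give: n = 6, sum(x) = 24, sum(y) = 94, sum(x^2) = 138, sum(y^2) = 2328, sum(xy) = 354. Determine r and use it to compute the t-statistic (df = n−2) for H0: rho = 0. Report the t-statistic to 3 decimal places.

-0.234

S_xy = nΣxy − ΣxΣy = 6·354 − 24·94 = 2124 − 2256 = -132
S_xx = nΣx² − (Σx)² = 6·138 − 24² = 828 − 576 = 252
S_yy = nΣy² − (Σy)² = 6·2328 − 94² = 13968 − 8836 = 5132
r = S_xy / √(S_xx·S_yy) = -132 / √(252·5132) = -132 / √1293264 = -132 / 1137.2177 = -0.1161
t = r·√(n−2)/√(1−r²) = -0.1161·√4 / √(1−0.013479) = -0.232200 / 0.993238 = -0.234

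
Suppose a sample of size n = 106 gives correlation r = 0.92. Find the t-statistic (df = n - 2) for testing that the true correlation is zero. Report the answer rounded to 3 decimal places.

23.939

t = r·√(n−2) / √(1−r²) with r = 0.92, n = 106
  = 0.92·√104 / √(1 − 0.8464)
  = 0.92·10.198039 / 0.391918
  = 9.382196 / 0.391918 = 23.939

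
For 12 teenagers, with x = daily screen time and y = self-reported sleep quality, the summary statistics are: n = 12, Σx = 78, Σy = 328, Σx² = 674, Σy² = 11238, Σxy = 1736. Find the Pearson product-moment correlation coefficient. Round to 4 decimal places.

S_xy = nΣxy − ΣxΣy = 12·1736 − 78·328 = 20832 − 25584 = -4752
S_xx = nΣx² − (Σx)² = 12·674 − 78² = 8088 − 6084 = 2004
S_yy = nΣy² − (Σy)² = 12·11238 − 328² = 134856 − 107584 = 27272
r = S_xy / √(S_xx·S_yy) = -4752 / √(2004·27272) = -4752 / √54653088 = -4752 / 7392.7727 = -0.6428

-0.6428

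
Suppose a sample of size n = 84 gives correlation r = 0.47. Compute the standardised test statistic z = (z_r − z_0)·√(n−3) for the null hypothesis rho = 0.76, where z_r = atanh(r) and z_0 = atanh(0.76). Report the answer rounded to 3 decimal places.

-4.375

Fisher z: atanh(0.47) = 0.510070, atanh(0.76) = 0.996215
z = (z_r − z_0)·√(n−3) = (0.510070 − 0.996215)·√81 = -0.486145 · 9.000000 = -4.375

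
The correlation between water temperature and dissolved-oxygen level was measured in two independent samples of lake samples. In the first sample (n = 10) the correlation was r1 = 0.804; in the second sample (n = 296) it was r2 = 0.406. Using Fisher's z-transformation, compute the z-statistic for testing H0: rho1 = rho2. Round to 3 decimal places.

z1 = atanh(0.804) = 1.109824,  z2 = atanh(0.406) = 0.430812
SE = √(1/(n1−3) + 1/(n2−3)) = √(1/7 + 1/293) = √(0.1428571 + 0.0034130) = √0.1462701 = 0.382453
z = (z1 − z2)/SE = (1.109824 − 0.430812) / 0.382453 = 0.679012 / 0.382453 = 1.775

1.775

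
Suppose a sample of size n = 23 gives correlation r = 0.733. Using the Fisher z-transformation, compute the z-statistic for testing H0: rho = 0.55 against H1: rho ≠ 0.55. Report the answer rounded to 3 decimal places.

1.417

z_r = atanh(0.733) = 0.935180,  z_0 = atanh(0.55) = 0.618381
SE = 1/√(n−3) = 1/√20 = 0.223607
z = (z_r − z_0)/SE = (0.935180 − 0.618381) / 0.223607 = 0.316799 / 0.223607 = 1.417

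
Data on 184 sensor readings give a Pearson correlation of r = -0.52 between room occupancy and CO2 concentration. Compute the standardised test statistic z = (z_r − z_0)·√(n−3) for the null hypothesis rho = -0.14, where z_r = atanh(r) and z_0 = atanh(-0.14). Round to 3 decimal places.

z_r = atanh(-0.52) = -0.576340,  z_0 = atanh(-0.14) = -0.140926
SE = 1/√(n−3) = 1/√181 = 0.074329
z = (z_r − z_0)/SE = (-0.576340 − (-0.140926)) / 0.074329 = -0.435414 / 0.074329 = -5.858

-5.858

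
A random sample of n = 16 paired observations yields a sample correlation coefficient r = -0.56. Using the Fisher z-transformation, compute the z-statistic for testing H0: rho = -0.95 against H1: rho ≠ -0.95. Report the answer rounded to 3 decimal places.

z_r = atanh(-0.56) = -0.632833,  z_0 = atanh(-0.95) = -1.831781
SE = 1/√(n−3) = 1/√13 = 0.277350
z = (z_r − z_0)/SE = (-0.632833 − (-1.831781)) / 0.277350 = 1.198948 / 0.277350 = 4.323

4.323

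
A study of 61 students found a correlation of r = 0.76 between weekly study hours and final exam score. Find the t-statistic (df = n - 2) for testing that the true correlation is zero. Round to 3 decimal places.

8.982

1 − r² = 1 − 0.5776 = 0.4224;  √(1−r²) = 0.649923
√(n−2) = √59 = 7.681146
t = r·√(n−2)/√(1−r²) = 0.76 · 7.681146 / 0.649923 = 8.982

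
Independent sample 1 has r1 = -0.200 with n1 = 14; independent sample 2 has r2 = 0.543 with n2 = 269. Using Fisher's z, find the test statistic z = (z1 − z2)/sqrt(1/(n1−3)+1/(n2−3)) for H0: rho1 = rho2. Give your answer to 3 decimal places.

-2.636

z1 = atanh(-0.200) = -0.202733,  z2 = atanh(0.543) = 0.608400
SE = √(1/(n1−3) + 1/(n2−3)) = √(1/11 + 1/266) = √(0.0909091 + 0.0037594) = √0.0946685 = 0.307682
z = (z1 − z2)/SE = (-0.202733 − 0.608400) / 0.307682 = -0.811133 / 0.307682 = -2.636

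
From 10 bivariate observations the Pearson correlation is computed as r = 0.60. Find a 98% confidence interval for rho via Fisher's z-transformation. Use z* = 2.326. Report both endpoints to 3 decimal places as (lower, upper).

(-0.184, 0.917)

Fisher z: z_r = atanh(r) = ½·ln((1+0.60)/(1−0.60)) = 0.693147
SE(z) = 1/√(n−3) = 1/√7 = 0.377964
98% ⇒ z* = 2.326; margin = 2.326·0.377964 = 0.879144
CI on z-scale: (-0.185997, 1.572291)
Back-transform: tanh(-0.185997) = -0.183881, tanh(1.572291) = 0.917389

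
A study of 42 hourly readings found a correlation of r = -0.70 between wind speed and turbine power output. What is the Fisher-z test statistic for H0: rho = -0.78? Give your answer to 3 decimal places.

z_r = atanh(-0.70) = -0.867301,  z_0 = atanh(-0.78) = -1.045371
SE = 1/√(n−3) = 1/√39 = 0.160128
z = (z_r − z_0)/SE = (-0.867301 − (-1.045371)) / 0.160128 = 0.178070 / 0.160128 = 1.112

1.112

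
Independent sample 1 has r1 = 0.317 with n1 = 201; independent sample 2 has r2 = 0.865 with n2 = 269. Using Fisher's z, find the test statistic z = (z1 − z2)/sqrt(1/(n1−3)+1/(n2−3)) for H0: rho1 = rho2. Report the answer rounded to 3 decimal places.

-10.490

Fisher z-transforms: z1 = atanh(0.317) = 0.328308, z2 = atanh(0.865) = 1.312871; difference d = -0.984563
Var(d) = 1/198 + 1/266 = 0.0050505 + 0.0037594 = 0.0088099
z = d/√Var(d) = -0.984563 / √0.0088099 = -0.984563 / 0.093861 = -10.490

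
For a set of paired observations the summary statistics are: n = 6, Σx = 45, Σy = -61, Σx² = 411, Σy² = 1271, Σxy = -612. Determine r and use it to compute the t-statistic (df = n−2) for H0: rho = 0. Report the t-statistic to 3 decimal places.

Numerator: nΣxy − (Σx)(Σy) = 6·(-612) − (45)(-61) = -927
Denominator: √[(nΣx²−(Σx)²)(nΣy²−(Σy)²)]
  nΣx²−(Σx)² = 6·411 − 2025 = 441;  nΣy²−(Σy)² = 6·1271 − 3721 = 3905
  √(441·3905) = √1722105 = 1312.2900
r = -927 / 1312.2900 = -0.7064
t = r·√(n−2)/√(1−r²) = -0.7064·√4 / √(1−0.499001) = -1.412800 / 0.707813 = -1.996

-1.996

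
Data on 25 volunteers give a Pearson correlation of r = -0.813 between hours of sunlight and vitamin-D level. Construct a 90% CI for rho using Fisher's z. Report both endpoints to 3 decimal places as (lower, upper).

z_r = atanh(-0.813) = -1.135815;  SE = 1/√(n−3) = 1/√22 = 0.213201
z-limits: -1.135815 ± 1.645·0.213201 = -1.135815 ± 0.350716 = [-1.486531, -0.785099]
ρ-limits: (tanh -1.486531, tanh -0.785099) = (-0.903, -0.656)

(-0.903, -0.656)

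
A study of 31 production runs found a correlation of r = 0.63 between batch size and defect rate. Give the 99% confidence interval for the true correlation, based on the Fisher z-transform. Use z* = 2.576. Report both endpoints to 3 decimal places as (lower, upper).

z_r = atanh(0.63) = 0.741416;  SE = 1/√(n−3) = 1/√28 = 0.188982
z-limits: 0.741416 ± 2.576·0.188982 = 0.741416 ± 0.486818 = [0.254598, 1.228234]
ρ-limits: (tanh 0.254598, tanh 1.228234) = (0.249, 0.842)

(0.249, 0.842)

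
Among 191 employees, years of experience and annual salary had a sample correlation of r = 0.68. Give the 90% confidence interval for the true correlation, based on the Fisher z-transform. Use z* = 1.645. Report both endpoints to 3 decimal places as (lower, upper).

Fisher z: z_r = atanh(r) = ½·ln((1+0.68)/(1−0.68)) = 0.829114
SE(z) = 1/√(n−3) = 1/√188 = 0.072932
90% ⇒ z* = 1.645; margin = 1.645·0.072932 = 0.119973
CI on z-scale: (0.709141, 0.949087)
Back-transform: tanh(0.709141) = 0.610138, tanh(0.949087) = 0.739369

(0.610, 0.739)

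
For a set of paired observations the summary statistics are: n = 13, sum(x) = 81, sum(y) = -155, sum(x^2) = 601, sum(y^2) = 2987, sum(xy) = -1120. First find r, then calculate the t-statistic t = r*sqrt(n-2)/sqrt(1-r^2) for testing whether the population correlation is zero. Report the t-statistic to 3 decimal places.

S_xy = nΣxy − ΣxΣy = 13·(-1120) − 81·(-155) = -14560 − (-12555) = -2005
S_xx = nΣx² − (Σx)² = 13·601 − 81² = 7813 − 6561 = 1252
S_yy = nΣy² − (Σy)² = 13·2987 − (-155)² = 38831 − 24025 = 14806
r = S_xy / √(S_xx·S_yy) = -2005 / √(1252·14806) = -2005 / √18537112 = -2005 / 4305.4747 = -0.4657
t = r·√(n−2)/√(1−r²) = -0.4657·√11 / √(1−0.216876) = -1.544552 / 0.884943 = -1.745

-1.745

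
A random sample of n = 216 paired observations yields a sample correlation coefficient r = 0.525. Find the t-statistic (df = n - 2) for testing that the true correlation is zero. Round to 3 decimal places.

t = r·√(n−2) / √(1−r²) with r = 0.525, n = 216
  = 0.525·√214 / √(1 − 0.275625)
  = 0.525·14.628739 / 0.851102
  = 7.680088 / 0.851102 = 9.024

9.024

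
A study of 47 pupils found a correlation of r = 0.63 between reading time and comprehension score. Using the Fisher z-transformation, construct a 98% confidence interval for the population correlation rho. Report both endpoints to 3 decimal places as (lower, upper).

Fisher z: z_r = atanh(r) = ½·ln((1+0.63)/(1−0.63)) = 0.741416
SE(z) = 1/√(n−3) = 1/√44 = 0.150756
98% ⇒ z* = 2.326; margin = 2.326·0.150756 = 0.350658
CI on z-scale: (0.390758, 1.092074)
Back-transform: tanh(0.390758) = 0.372014, tanh(1.092074) = 0.797634

(0.372, 0.798)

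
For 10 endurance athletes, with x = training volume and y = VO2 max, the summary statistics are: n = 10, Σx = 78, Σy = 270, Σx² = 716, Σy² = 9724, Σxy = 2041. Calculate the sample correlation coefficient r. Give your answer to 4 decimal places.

-0.1270

S_xy = nΣxy − ΣxΣy = 10·2041 − 78·270 = 20410 − 21060 = -650
S_xx = nΣx² − (Σx)² = 10·716 − 78² = 7160 − 6084 = 1076
S_yy = nΣy² − (Σy)² = 10·9724 − 270² = 97240 − 72900 = 24340
r = S_xy / √(S_xx·S_yy) = -650 / √(1076·24340) = -650 / √26189840 = -650 / 5117.6010 = -0.1270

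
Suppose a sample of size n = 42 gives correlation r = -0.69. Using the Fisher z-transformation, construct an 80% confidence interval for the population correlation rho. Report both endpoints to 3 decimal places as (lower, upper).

(-0.783, -0.567)

Fisher z: z_r = atanh(r) = ½·ln((1+(-0.69))/(1−(-0.69))) = -0.847956
SE(z) = 1/√(n−3) = 1/√39 = 0.160128
80% ⇒ z* = 1.282; margin = 1.282·0.160128 = 0.205284
CI on z-scale: (-1.053240, -0.642672)
Back-transform: tanh(-1.053240) = -0.783063, tanh(-0.642672) = -0.566716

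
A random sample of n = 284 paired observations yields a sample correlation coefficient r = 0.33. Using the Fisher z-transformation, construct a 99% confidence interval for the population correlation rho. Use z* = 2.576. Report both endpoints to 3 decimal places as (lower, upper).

(0.187, 0.459)

Fisher z: z_r = atanh(r) = ½·ln((1+0.33)/(1−0.33)) = 0.342828
SE(z) = 1/√(n−3) = 1/√281 = 0.059655
99% ⇒ z* = 2.576; margin = 2.576·0.059655 = 0.153671
CI on z-scale: (0.189157, 0.496499)
Back-transform: tanh(0.189157) = 0.186933, tanh(0.496499) = 0.459359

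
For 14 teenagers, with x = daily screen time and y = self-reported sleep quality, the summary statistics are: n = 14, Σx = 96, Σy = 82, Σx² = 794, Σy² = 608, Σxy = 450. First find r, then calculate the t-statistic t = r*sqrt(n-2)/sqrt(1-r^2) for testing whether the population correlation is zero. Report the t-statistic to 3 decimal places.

S_xy = nΣxy − ΣxΣy = 14·450 − 96·82 = 6300 − 7872 = -1572
S_xx = nΣx² − (Σx)² = 14·794 − 96² = 11116 − 9216 = 1900
S_yy = nΣy² − (Σy)² = 14·608 − 82² = 8512 − 6724 = 1788
r = S_xy / √(S_xx·S_yy) = -1572 / √(1900·1788) = -1572 / √3397200 = -1572 / 1843.1495 = -0.8529
t = r·√(n−2)/√(1−r²) = -0.8529·√12 / √(1−0.727438) = -2.954532 / 0.522075 = -5.659

-5.659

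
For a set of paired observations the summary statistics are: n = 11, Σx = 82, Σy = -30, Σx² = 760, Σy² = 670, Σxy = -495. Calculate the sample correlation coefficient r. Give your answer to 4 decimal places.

-0.9175

Numerator: nΣxy − (Σx)(Σy) = 11·(-495) − (82)(-30) = -2985
Denominator: √[(nΣx²−(Σx)²)(nΣy²−(Σy)²)]
  nΣx²−(Σx)² = 11·760 − 6724 = 1636;  nΣy²−(Σy)² = 11·670 − 900 = 6470
  √(1636·6470) = √10584920 = 3253.4474
r = -2985 / 3253.4474 = -0.9175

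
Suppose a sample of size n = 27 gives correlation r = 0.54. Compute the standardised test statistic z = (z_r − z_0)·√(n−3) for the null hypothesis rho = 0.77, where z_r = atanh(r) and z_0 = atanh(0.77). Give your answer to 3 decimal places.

-2.039

z_r = atanh(0.54) = 0.604156,  z_0 = atanh(0.77) = 1.020328
SE = 1/√(n−3) = 1/√24 = 0.204124
z = (z_r − z_0)/SE = (0.604156 − 1.020328) / 0.204124 = -0.416172 / 0.204124 = -2.039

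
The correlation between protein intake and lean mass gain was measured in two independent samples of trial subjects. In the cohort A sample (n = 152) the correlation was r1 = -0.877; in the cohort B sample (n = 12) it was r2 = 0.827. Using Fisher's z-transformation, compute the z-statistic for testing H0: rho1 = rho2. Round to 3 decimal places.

-7.403

z1 = atanh(-0.877) = -1.362623,  z2 = atanh(0.827) = 1.178569
SE = √(1/(n1−3) + 1/(n2−3)) = √(1/149 + 1/9) = √(0.0067114 + 0.1111111) = √0.1178225 = 0.343253
z = (z1 − z2)/SE = (-1.362623 − 1.178569) / 0.343253 = -2.541192 / 0.343253 = -7.403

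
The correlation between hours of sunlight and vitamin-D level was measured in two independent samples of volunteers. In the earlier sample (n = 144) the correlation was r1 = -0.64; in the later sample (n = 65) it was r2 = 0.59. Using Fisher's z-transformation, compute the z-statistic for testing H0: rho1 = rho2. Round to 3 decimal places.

Fisher z-transforms: z1 = atanh(-0.64) = -0.758174, z2 = atanh(0.59) = 0.677666; difference d = -1.435840
Var(d) = 1/141 + 1/62 = 0.0070922 + 0.0161290 = 0.0232212
z = d/√Var(d) = -1.435840 / √0.0232212 = -1.435840 / 0.152385 = -9.422

-9.422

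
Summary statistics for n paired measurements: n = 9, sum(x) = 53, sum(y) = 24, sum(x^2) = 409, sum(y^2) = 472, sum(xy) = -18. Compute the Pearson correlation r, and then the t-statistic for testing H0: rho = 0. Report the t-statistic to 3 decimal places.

S_xy = nΣxy − ΣxΣy = 9·(-18) − 53·24 = -162 − 1272 = -1434
S_xx = nΣx² − (Σx)² = 9·409 − 53² = 3681 − 2809 = 872
S_yy = nΣy² − (Σy)² = 9·472 − 24² = 4248 − 576 = 3672
r = S_xy / √(S_xx·S_yy) = -1434 / √(872·3672) = -1434 / √3201984 = -1434 / 1789.4088 = -0.8014
t = r·√(n−2)/√(1−r²) = -0.8014·√7 / √(1−0.642242) = -2.120305 / 0.598129 = -3.545

-3.545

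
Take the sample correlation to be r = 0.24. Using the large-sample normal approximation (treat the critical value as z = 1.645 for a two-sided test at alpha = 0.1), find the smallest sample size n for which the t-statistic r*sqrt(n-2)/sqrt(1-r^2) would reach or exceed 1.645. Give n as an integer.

47

Need r·√(n−2)/√(1−r²) ≥ 1.645
√(n−2) ≥ 1.645·√(1−0.0576) / 0.24 = 1.645·0.970773 / 0.24 = 6.6538
n−2 ≥ 44.2731  ⇒  n ≥ 46.2731
Smallest integer n = 47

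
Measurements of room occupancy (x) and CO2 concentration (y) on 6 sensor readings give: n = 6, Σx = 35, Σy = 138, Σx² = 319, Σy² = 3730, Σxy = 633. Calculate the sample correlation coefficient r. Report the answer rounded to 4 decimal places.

-0.6807

Numerator: nΣxy − (Σx)(Σy) = 6·633 − (35)(138) = -1032
Denominator: √[(nΣx²−(Σx)²)(nΣy²−(Σy)²)]
  nΣx²−(Σx)² = 6·319 − 1225 = 689;  nΣy²−(Σy)² = 6·3730 − 19044 = 3336
  √(689·3336) = √2298504 = 1516.0818
r = -1032 / 1516.0818 = -0.6807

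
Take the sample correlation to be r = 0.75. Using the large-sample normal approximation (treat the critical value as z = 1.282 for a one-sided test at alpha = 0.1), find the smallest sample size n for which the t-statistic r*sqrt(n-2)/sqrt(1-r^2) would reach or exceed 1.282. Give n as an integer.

4

r√(n−2)/√(1−r²) ≥ 1.282  ⇔  n−2 ≥ (1.282)²·(1−r²)/r²
(1−r²)/r² = (1−0.5625)/0.5625 = 0.7778
n ≥ 2 + 1.643524·0.7778 = 2 + 1.2783 = 3.2783
⌈3.2783⌉ = 4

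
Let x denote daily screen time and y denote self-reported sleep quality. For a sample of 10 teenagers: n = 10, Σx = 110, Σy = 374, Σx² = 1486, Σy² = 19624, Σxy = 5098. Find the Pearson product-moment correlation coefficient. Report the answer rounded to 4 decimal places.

Numerator: nΣxy − (Σx)(Σy) = 10·5098 − (110)(374) = 9840
Denominator: √[(nΣx²−(Σx)²)(nΣy²−(Σy)²)]
  nΣx²−(Σx)² = 10·1486 − 12100 = 2760;  nΣy²−(Σy)² = 10·19624 − 139876 = 56364
  √(2760·56364) = √155564640 = 12472.5555
r = 9840 / 12472.5555 = 0.7889

0.7889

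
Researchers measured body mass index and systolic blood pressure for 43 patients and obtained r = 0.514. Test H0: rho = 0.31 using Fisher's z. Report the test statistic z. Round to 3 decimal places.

1.566

Fisher z: atanh(0.514) = 0.568151, atanh(0.31) = 0.320545
z = (z_r − z_0)·√(n−3) = (0.568151 − 0.320545)·√40 = 0.247606 · 6.324555 = 1.566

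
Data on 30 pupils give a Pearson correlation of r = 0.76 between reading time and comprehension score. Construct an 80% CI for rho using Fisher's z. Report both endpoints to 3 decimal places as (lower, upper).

Fisher z: z_r = atanh(r) = ½·ln((1+0.76)/(1−0.76)) = 0.996215
SE(z) = 1/√(n−3) = 1/√27 = 0.192450
80% ⇒ z* = 1.282; margin = 1.282·0.192450 = 0.246721
CI on z-scale: (0.749494, 1.242936)
Back-transform: tanh(0.749494) = 0.634847, tanh(1.242936) = 0.846291

(0.635, 0.846)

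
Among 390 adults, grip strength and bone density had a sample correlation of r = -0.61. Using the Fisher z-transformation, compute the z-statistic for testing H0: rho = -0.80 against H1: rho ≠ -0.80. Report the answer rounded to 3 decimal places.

7.666

z_r = atanh(-0.61) = -0.708921,  z_0 = atanh(-0.80) = -1.098612
SE = 1/√(n−3) = 1/√387 = 0.050833
z = (z_r − z_0)/SE = (-0.708921 − (-1.098612)) / 0.050833 = 0.389691 / 0.050833 = 7.666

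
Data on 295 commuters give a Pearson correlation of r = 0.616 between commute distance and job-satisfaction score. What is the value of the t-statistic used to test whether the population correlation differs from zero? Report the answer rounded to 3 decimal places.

1 − r² = 1 − 0.379456 = 0.620544;  √(1−r²) = 0.787746
√(n−2) = √293 = 17.117243
t = r·√(n−2)/√(1−r²) = 0.616 · 17.117243 / 0.787746 = 13.385

13.385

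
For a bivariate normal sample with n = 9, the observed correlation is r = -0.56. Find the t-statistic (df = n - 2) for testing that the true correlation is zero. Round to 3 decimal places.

1 − r² = 1 − 0.3136 = 0.6864;  √(1−r²) = 0.828493
√(n−2) = √7 = 2.645751
t = r·√(n−2)/√(1−r²) = -0.56 · 2.645751 / 0.828493 = -1.788

-1.788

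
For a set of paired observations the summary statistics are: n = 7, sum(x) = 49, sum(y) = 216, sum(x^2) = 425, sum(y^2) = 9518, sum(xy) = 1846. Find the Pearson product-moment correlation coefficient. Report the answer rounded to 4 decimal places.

0.6906

Numerator: nΣxy − (Σx)(Σy) = 7·1846 − (49)(216) = 2338
Denominator: √[(nΣx²−(Σx)²)(nΣy²−(Σy)²)]
  nΣx²−(Σx)² = 7·425 − 2401 = 574;  nΣy²−(Σy)² = 7·9518 − 46656 = 19970
  √(574·19970) = √11462780 = 3385.6728
r = 2338 / 3385.6728 = 0.6906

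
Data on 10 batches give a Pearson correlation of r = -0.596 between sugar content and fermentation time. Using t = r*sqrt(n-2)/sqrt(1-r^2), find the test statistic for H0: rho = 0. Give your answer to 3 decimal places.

t = r·√(n−2) / √(1−r²) with r = -0.596, n = 10
  = -0.596·√8 / √(1 − 0.355216)
  = -0.596·2.828427 / 0.802984
  = -1.685742 / 0.802984 = -2.099

-2.099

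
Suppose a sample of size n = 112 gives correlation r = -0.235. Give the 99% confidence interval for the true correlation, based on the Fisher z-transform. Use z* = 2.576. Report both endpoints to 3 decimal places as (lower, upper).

z_r = atanh(-0.235) = -0.239475;  SE = 1/√(n−3) = 1/√109 = 0.095783
z-limits: -0.239475 ± 2.576·0.095783 = -0.239475 ± 0.246737 = [-0.486212, 0.007262]
ρ-limits: (tanh -0.486212, tanh 0.007262) = (-0.451, 0.007)

(-0.451, 0.007)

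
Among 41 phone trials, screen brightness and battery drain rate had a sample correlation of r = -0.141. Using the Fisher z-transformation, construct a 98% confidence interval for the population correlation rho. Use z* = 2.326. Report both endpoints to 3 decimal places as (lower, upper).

(-0.477, 0.231)

z_r = atanh(-0.141) = -0.141946;  SE = 1/√(n−3) = 1/√38 = 0.162221
z-limits: -0.141946 ± 2.326·0.162221 = -0.141946 ± 0.377326 = [-0.519272, 0.235380]
ρ-limits: (tanh -0.519272, tanh 0.235380) = (-0.477, 0.231)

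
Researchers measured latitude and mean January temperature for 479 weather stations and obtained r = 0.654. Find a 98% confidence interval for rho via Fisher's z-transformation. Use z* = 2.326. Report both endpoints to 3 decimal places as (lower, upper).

(0.589, 0.711)

z_r = atanh(0.654) = 0.782257;  SE = 1/√(n−3) = 1/√476 = 0.045835
z-limits: 0.782257 ± 2.326·0.045835 = 0.782257 ± 0.106612 = [0.675645, 0.888869]
ρ-limits: (tanh 0.675645, tanh 0.888869) = (0.589, 0.711)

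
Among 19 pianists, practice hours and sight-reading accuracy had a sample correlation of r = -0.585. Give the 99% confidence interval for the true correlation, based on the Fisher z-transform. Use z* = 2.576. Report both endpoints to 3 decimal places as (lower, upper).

Fisher z: z_r = atanh(r) = ½·ln((1+(-0.585))/(1−(-0.585))) = -0.670031
SE(z) = 1/√(n−3) = 1/√16 = 0.250000
99% ⇒ z* = 2.576; margin = 2.576·0.250000 = 0.644000
CI on z-scale: (-1.314031, -0.026031)
Back-transform: tanh(-1.314031) = -0.865292, tanh(-0.026031) = -0.026025

(-0.865, -0.026)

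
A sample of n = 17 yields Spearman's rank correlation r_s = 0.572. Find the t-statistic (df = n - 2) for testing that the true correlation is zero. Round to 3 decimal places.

2.701

1 − r_s² = 1 − 0.327184 = 0.672816;  √(1−r_s²) = 0.820254
√(n−2) = √15 = 3.872983
t = r_s·√(n−2)/√(1−r_s²) = 0.572 · 3.872983 / 0.820254 = 2.701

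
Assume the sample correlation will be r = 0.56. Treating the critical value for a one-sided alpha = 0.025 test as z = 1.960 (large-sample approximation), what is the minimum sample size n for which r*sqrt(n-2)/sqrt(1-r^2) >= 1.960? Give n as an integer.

11

Need r·√(n−2)/√(1−r²) ≥ 1.960
√(n−2) ≥ 1.960·√(1−0.3136) / 0.56 = 1.960·0.828493 / 0.56 = 2.8997
n−2 ≥ 8.4083  ⇒  n ≥ 10.4083
Smallest integer n = 11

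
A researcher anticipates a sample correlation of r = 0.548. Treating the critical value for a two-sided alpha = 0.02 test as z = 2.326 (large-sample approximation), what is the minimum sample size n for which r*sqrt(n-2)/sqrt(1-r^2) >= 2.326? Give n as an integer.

r√(n−2)/√(1−r²) ≥ 2.326  ⇔  n−2 ≥ (2.326)²·(1−r²)/r²
(1−r²)/r² = (1−0.300304)/0.300304 = 2.3300
n ≥ 2 + 5.410276·2.3300 = 2 + 12.6059 = 14.6059
⌈14.6059⌉ = 15

15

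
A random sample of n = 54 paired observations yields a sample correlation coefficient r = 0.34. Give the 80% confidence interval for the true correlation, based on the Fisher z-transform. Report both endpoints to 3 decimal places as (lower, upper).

Fisher z: z_r = atanh(r) = ½·ln((1+0.34)/(1−0.34)) = 0.354093
SE(z) = 1/√(n−3) = 1/√51 = 0.140028
80% ⇒ z* = 1.282; margin = 1.282·0.140028 = 0.179516
CI on z-scale: (0.174577, 0.533609)
Back-transform: tanh(0.174577) = 0.172825, tanh(0.533609) = 0.488135

(0.173, 0.488)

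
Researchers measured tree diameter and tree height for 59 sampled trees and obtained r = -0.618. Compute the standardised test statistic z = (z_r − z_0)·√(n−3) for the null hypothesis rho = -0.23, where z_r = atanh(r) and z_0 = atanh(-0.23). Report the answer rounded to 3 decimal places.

z_r = atanh(-0.618) = -0.721763,  z_0 = atanh(-0.23) = -0.234189
SE = 1/√(n−3) = 1/√56 = 0.133631
z = (z_r − z_0)/SE = (-0.721763 − (-0.234189)) / 0.133631 = -0.487574 / 0.133631 = -3.649

-3.649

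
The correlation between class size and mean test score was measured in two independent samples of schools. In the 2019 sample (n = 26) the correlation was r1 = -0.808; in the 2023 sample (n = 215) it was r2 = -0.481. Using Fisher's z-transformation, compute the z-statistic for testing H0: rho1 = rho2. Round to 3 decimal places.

-2.719

z1 = atanh(-0.808) = -1.121241,  z2 = atanh(-0.481) = -0.524284
SE = √(1/(n1−3) + 1/(n2−3)) = √(1/23 + 1/212) = √(0.0434783 + 0.0047170) = √0.0481953 = 0.219534
z = (z1 − z2)/SE = (-1.121241 − (-0.524284)) / 0.219534 = -0.596957 / 0.219534 = -2.719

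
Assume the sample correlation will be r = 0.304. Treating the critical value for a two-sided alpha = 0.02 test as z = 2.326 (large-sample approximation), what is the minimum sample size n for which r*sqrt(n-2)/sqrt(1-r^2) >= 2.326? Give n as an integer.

Need r·√(n−2)/√(1−r²) ≥ 2.326
√(n−2) ≥ 2.326·√(1−0.092416) / 0.304 = 2.326·0.952672 / 0.304 = 7.2892
n−2 ≥ 53.1324  ⇒  n ≥ 55.1324
Smallest integer n = 56

56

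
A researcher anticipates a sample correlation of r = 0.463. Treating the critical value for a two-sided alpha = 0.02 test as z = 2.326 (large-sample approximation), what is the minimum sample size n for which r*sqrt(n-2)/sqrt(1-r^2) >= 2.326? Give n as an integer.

Need r·√(n−2)/√(1−r²) ≥ 2.326
√(n−2) ≥ 2.326·√(1−0.214369) / 0.463 = 2.326·0.886358 / 0.463 = 4.4528
n−2 ≥ 19.8274  ⇒  n ≥ 21.8274
Smallest integer n = 22

22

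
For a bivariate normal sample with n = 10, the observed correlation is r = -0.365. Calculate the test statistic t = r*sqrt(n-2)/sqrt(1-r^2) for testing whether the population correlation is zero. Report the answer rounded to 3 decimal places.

t = r·√(n−2) / √(1−r²) with r = -0.365, n = 10
  = -0.365·√8 / √(1 − 0.133225)
  = -0.365·2.828427 / 0.931008
  = -1.032376 / 0.931008 = -1.109

-1.109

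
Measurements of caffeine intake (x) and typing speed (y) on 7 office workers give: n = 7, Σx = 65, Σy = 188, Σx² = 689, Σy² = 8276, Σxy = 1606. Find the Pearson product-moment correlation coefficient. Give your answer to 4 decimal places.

-0.2661

Numerator: nΣxy − (Σx)(Σy) = 7·1606 − (65)(188) = -978
Denominator: √[(nΣx²−(Σx)²)(nΣy²−(Σy)²)]
  nΣx²−(Σx)² = 7·689 − 4225 = 598;  nΣy²−(Σy)² = 7·8276 − 35344 = 22588
  √(598·22588) = √13507624 = 3675.2720
r = -978 / 3675.2720 = -0.2661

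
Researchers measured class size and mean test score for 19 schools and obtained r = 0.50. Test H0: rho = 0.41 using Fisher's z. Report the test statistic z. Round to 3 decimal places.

0.455

Fisher z: atanh(0.50) = 0.549306, atanh(0.41) = 0.435611
z = (z_r − z_0)·√(n−3) = (0.549306 − 0.435611)·√16 = 0.113695 · 4.000000 = 0.455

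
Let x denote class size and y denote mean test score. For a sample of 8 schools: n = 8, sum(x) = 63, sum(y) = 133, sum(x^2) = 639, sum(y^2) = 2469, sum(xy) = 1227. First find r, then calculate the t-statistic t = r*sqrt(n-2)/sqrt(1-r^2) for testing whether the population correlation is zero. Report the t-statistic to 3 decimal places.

6.502

S_xy = nΣxy − ΣxΣy = 8·1227 − 63·133 = 9816 − 8379 = 1437
S_xx = nΣx² − (Σx)² = 8·639 − 63² = 5112 − 3969 = 1143
S_yy = nΣy² − (Σy)² = 8·2469 − 133² = 19752 − 17689 = 2063
r = S_xy / √(S_xx·S_yy) = 1437 / √(1143·2063) = 1437 / √2358009 = 1437 / 1535.5810 = 0.9358
t = r·√(n−2)/√(1−r²) = 0.9358·√6 / √(1−0.875722) = 2.292233 / 0.352531 = 6.502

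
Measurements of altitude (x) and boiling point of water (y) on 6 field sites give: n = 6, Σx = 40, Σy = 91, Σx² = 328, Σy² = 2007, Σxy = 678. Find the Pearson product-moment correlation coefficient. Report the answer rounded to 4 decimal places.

S_xy = nΣxy − ΣxΣy = 6·678 − 40·91 = 4068 − 3640 = 428
S_xx = nΣx² − (Σx)² = 6·328 − 40² = 1968 − 1600 = 368
S_yy = nΣy² − (Σy)² = 6·2007 − 91² = 12042 − 8281 = 3761
r = S_xy / √(S_xx·S_yy) = 428 / √(368·3761) = 428 / √1384048 = 428 / 1176.4557 = 0.3638

0.3638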